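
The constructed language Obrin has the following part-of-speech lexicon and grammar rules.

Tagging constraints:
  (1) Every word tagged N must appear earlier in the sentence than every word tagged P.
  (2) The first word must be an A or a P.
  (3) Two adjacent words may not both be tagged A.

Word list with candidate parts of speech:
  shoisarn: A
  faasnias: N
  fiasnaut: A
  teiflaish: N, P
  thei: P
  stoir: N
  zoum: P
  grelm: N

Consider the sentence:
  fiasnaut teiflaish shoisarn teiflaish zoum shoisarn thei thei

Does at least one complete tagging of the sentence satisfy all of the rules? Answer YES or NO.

YES

Candidates per position — 1:fiasnaut {A}; 2:teiflaish {N,P}; 3:shoisarn {A}; 4:teiflaish {N,P}; 5:zoum {P}; 6:shoisarn {A}; 7:thei {P}; 8:thei {P}.
One satisfying assignment: A N A N P A P P.
Checking: rule 1 ok; rule 2 ok; rule 3 ok.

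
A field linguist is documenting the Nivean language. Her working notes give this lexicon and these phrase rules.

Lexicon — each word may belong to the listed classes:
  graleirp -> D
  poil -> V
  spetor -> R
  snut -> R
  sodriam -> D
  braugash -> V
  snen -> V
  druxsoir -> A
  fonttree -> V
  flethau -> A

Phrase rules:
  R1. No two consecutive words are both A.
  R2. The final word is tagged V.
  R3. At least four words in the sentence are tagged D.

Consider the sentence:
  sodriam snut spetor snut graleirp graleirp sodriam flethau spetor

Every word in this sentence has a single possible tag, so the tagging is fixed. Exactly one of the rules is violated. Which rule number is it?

2

Fixed tagging: D R R R D D D A R.
Applying the rules: R1 pass, R2 fail, R3 pass.
Only rule 2 fails.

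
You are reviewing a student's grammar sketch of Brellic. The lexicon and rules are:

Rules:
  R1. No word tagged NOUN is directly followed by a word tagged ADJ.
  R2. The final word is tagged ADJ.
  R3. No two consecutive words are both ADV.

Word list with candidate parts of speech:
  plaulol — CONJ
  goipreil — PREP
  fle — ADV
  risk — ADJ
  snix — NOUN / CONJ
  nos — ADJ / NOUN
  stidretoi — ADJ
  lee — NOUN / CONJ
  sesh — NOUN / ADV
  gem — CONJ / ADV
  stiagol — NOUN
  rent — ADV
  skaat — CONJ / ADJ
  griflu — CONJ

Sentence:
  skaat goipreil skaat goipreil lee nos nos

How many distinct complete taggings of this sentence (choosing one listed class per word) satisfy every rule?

Candidates per position — 1:skaat {CONJ,ADJ}; 2:goipreil {PREP}; 3:skaat {CONJ,ADJ}; 4:goipreil {PREP}; 5:lee {NOUN,CONJ}; 6:nos {ADJ,NOUN}; 7:nos {ADJ,NOUN}.
There are 32 candidate sequences in total.
The sequences that satisfy every rule: CONJ PREP CONJ PREP CONJ ADJ ADJ; CONJ PREP ADJ PREP CONJ ADJ ADJ; ADJ PREP CONJ PREP CONJ ADJ ADJ; ADJ PREP ADJ PREP CONJ ADJ ADJ.
Count = 4.

4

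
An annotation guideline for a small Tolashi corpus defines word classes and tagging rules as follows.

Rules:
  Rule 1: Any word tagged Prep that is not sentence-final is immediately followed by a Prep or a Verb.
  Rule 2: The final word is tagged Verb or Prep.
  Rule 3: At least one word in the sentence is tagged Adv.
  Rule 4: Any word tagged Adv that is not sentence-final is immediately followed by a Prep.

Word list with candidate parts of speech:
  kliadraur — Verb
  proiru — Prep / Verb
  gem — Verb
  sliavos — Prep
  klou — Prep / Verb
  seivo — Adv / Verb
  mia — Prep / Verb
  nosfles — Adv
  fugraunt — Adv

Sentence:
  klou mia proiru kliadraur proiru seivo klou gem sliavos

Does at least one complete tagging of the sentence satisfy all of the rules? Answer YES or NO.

Candidates per position — 1:klou {Prep,Verb}; 2:mia {Prep,Verb}; 3:proiru {Prep,Verb}; 4:kliadraur {Verb}; 5:proiru {Prep,Verb}; 6:seivo {Adv,Verb}; 7:klou {Prep,Verb}; 8:gem {Verb}; 9:sliavos {Prep}.
One satisfying assignment: Verb Prep Verb Verb Verb Adv Prep Verb Prep.
Rule-by-rule: rule 1 holds; rule 2 holds; rule 3 holds; rule 4 holds.

YES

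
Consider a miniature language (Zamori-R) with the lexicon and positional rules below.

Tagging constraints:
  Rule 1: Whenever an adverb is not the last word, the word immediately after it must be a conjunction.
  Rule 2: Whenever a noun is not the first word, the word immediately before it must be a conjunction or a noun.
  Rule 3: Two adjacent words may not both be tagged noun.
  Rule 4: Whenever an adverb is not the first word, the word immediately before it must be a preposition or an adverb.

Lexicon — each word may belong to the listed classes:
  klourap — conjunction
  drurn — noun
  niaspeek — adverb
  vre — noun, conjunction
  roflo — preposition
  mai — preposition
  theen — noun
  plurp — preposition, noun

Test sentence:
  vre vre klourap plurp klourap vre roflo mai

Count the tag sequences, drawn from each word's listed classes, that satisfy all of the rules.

12

Candidates per position — 1:vre {noun,conjunction}; 2:vre {noun,conjunction}; 3:klourap {conjunction}; 4:plurp {preposition,noun}; 5:klourap {conjunction}; 6:vre {noun,conjunction}; 7:roflo {preposition}; 8:mai {preposition}.
There are 16 candidate sequences in total.
Checking each against the rules leaves 12 sequences.
Count = 12.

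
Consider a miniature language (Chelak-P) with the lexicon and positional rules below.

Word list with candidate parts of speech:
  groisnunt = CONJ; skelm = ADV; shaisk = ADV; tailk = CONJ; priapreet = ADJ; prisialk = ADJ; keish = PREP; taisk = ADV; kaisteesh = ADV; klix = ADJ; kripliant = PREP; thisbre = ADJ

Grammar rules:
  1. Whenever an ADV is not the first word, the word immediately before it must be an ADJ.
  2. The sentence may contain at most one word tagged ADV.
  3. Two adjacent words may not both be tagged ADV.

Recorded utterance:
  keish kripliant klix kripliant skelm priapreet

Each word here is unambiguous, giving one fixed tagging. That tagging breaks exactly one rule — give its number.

1

Fixed tagging: PREP PREP ADJ PREP ADV ADJ.
Checking each rule: R1 fails, R2 ok, R3 ok.
Only rule 1 fails.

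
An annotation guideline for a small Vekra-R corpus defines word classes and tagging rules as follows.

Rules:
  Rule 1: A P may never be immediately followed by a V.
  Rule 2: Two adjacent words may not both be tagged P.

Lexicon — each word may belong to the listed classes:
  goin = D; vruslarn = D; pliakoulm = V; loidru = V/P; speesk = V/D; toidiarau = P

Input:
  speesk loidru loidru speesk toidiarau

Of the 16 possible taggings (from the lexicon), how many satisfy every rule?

Candidates per position — 1:speesk {V,D}; 2:loidru {V,P}; 3:loidru {V,P}; 4:speesk {V,D}; 5:toidiarau {P}.
There are 16 candidate sequences in total.
Checking each against the rules leaves 6 sequences.
Count = 6.

6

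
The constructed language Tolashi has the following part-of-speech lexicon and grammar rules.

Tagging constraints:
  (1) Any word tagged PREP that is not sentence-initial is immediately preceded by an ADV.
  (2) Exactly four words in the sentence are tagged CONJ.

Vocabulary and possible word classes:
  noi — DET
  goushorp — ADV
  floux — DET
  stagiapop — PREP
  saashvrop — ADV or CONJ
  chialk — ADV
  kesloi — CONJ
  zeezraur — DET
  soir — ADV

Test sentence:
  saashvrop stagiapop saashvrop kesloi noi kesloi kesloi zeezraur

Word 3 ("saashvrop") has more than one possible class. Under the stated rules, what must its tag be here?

Candidates per position — 1:saashvrop {ADV,CONJ}; 2:stagiapop {PREP}; 3:saashvrop {ADV,CONJ}; 4:kesloi {CONJ}; 5:noi {DET}; 6:kesloi {CONJ}; 7:kesloi {CONJ}; 8:zeezraur {DET}.
At position 1, choosing CONJ makes rule 1 impossible to satisfy; hence ADV.
At position 3, choosing ADV makes rule 2 impossible to satisfy; hence CONJ.
The only consistent sequence is: ADV PREP CONJ CONJ DET CONJ CONJ DET.
Rule-by-rule: rule 1 satisfied; rule 2 satisfied.

CONJ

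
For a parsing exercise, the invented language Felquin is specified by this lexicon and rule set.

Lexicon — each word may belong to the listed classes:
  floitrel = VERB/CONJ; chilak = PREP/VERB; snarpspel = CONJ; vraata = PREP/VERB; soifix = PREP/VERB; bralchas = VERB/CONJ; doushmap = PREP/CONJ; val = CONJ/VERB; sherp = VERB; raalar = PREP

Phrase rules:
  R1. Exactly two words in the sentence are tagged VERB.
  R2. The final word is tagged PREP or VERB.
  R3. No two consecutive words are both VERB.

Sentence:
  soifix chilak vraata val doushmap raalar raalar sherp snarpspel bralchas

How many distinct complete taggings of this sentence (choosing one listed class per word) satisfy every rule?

Candidates per position — 1:soifix {PREP,VERB}; 2:chilak {PREP,VERB}; 3:vraata {PREP,VERB}; 4:val {CONJ,VERB}; 5:doushmap {PREP,CONJ}; 6:raalar {PREP}; 7:raalar {PREP}; 8:sherp {VERB}; 9:snarpspel {CONJ}; 10:bralchas {VERB,CONJ}.
There are 64 candidate sequences in total.
The sequences that satisfy every rule: PREP PREP PREP CONJ PREP PREP PREP VERB CONJ VERB; PREP PREP PREP CONJ CONJ PREP PREP VERB CONJ VERB.
Count = 2.

2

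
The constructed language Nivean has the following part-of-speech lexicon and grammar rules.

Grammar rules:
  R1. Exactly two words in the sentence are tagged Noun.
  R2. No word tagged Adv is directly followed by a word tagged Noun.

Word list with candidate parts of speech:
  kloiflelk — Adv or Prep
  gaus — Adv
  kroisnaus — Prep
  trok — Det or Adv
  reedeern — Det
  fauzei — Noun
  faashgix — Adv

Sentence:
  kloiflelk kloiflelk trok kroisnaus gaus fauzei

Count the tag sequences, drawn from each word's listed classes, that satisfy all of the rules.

0

Candidates per position — 1:kloiflelk {Adv,Prep}; 2:kloiflelk {Adv,Prep}; 3:trok {Det,Adv}; 4:kroisnaus {Prep}; 5:gaus {Adv}; 6:fauzei {Noun}.
There are 8 candidate sequences in total.
Rule 1 cannot be satisfied by any choice of tags from the lexicon.
So there is no consistent tagging.
Count = 0.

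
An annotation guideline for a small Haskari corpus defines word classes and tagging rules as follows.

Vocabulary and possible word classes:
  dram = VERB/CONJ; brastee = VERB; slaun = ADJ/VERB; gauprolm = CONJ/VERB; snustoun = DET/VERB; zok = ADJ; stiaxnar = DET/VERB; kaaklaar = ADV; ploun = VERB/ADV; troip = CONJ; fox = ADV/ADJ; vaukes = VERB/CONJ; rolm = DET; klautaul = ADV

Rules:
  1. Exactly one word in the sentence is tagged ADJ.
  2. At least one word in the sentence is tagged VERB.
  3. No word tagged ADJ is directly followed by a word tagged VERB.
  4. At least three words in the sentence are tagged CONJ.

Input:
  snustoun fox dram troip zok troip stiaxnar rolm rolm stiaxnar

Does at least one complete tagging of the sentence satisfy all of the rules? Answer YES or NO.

YES

Candidates per position — 1:snustoun {DET,VERB}; 2:fox {ADV,ADJ}; 3:dram {VERB,CONJ}; 4:troip {CONJ}; 5:zok {ADJ}; 6:troip {CONJ}; 7:stiaxnar {DET,VERB}; 8:rolm {DET}; 9:rolm {DET}; 10:stiaxnar {DET,VERB}.
One satisfying assignment: VERB ADV CONJ CONJ ADJ CONJ DET DET DET DET.
Verifying each rule — rule 1 holds; rule 2 holds; rule 3 holds; rule 4 holds.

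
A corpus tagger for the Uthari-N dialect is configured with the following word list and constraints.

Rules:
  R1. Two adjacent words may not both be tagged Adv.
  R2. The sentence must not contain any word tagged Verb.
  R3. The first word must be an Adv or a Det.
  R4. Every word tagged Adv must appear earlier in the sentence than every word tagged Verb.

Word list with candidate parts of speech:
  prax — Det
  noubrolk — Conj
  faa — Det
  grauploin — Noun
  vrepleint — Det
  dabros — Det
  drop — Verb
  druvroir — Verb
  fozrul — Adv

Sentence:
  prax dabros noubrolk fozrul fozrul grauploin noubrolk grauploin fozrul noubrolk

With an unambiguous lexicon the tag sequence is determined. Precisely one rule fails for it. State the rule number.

Fixed tagging: Det Det Conj Adv Adv Noun Conj Noun Adv Conj.
Applying the rules: R1 fail, R2 pass, R3 pass, R4 pass.
Only rule 1 fails.

1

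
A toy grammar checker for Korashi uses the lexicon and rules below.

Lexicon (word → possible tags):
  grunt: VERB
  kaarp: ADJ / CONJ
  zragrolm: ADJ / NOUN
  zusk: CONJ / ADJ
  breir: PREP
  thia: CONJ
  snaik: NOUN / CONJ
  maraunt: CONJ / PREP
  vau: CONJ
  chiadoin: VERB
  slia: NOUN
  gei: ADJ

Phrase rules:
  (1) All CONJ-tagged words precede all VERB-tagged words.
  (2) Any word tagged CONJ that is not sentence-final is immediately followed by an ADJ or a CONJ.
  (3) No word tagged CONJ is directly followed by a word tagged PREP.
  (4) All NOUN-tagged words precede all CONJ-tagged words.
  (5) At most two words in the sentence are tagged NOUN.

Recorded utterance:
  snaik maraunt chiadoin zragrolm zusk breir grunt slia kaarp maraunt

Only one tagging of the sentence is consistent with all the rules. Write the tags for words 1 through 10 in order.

Candidates per position — 1:snaik {NOUN,CONJ}; 2:maraunt {CONJ,PREP}; 3:chiadoin {VERB}; 4:zragrolm {ADJ,NOUN}; 5:zusk {CONJ,ADJ}; 6:breir {PREP}; 7:grunt {VERB}; 8:slia {NOUN}; 9:kaarp {ADJ,CONJ}; 10:maraunt {CONJ,PREP}.
At position 1, choosing CONJ makes rule 2 impossible to satisfy; hence NOUN.
At position 2, choosing CONJ makes rule 2 impossible to satisfy; hence PREP.
At position 4, choosing NOUN makes rule 5 impossible to satisfy; hence ADJ.
At position 5, choosing CONJ makes rule 1 impossible to satisfy; hence ADJ.
At position 9, choosing CONJ makes rule 1 impossible to satisfy; hence ADJ.
At position 10, choosing CONJ makes rule 1 impossible to satisfy; hence PREP.
So the tagging must be: NOUN PREP VERB ADJ ADJ PREP VERB NOUN ADJ PREP.
Rule-by-rule: rule 1 ✓; rule 2 ✓; rule 3 ✓; rule 4 ✓; rule 5 ✓.

NOUN PREP VERB ADJ ADJ PREP VERB NOUN ADJ PREP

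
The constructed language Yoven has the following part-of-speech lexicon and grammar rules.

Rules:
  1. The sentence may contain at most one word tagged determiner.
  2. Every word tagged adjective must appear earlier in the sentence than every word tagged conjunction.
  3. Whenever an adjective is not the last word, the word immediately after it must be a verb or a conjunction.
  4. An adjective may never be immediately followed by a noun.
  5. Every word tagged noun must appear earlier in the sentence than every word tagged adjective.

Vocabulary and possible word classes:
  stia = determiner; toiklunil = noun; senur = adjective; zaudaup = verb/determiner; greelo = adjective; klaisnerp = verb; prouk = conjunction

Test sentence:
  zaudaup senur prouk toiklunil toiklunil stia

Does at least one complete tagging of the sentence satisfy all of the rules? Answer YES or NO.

Candidates per position — 1:zaudaup {verb,determiner}; 2:senur {adjective}; 3:prouk {conjunction}; 4:toiklunil {noun}; 5:toiklunil {noun}; 6:stia {determiner}.
Rule 5 cannot be satisfied by any choice of tags from the lexicon.
So there is no consistent tagging.

NO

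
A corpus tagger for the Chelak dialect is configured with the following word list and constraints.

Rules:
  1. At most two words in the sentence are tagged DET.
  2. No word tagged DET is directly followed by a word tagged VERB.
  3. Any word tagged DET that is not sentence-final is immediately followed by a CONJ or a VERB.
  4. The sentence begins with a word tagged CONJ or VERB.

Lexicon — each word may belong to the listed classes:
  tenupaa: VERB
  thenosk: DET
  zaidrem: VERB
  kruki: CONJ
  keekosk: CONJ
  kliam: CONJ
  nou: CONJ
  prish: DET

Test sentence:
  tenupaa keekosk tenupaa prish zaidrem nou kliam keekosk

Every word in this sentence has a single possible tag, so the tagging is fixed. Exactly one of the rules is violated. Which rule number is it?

Fixed tagging: VERB CONJ VERB DET VERB CONJ CONJ CONJ.
Applying the rules: R1 holds, R2 violated, R3 holds, R4 holds.
Only rule 2 fails.

2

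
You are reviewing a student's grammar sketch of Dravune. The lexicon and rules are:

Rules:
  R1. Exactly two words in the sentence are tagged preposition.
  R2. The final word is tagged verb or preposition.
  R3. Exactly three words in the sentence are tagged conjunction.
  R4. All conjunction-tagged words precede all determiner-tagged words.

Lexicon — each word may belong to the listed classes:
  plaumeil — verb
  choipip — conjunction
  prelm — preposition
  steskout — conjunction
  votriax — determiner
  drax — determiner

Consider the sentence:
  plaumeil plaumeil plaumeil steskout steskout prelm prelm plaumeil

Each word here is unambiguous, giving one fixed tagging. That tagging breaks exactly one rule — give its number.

Fixed tagging: verb verb verb conjunction conjunction preposition preposition verb.
Applying the rules: R1 holds, R2 holds, R3 violated, R4 holds.
Only rule 3 fails.

3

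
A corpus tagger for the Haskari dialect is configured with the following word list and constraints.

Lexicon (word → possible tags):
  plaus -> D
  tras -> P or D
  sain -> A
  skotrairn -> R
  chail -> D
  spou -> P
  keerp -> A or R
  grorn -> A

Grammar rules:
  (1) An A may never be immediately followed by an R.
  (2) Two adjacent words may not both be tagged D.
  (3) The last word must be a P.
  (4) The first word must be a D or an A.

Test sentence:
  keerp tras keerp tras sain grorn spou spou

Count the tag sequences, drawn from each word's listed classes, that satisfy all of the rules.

Candidates per position — 1:keerp {A,R}; 2:tras {P,D}; 3:keerp {A,R}; 4:tras {P,D}; 5:sain {A}; 6:grorn {A}; 7:spou {P}; 8:spou {P}.
There are 16 candidate sequences in total.
Checking each against the rules leaves 8 sequences.
Count = 8.

8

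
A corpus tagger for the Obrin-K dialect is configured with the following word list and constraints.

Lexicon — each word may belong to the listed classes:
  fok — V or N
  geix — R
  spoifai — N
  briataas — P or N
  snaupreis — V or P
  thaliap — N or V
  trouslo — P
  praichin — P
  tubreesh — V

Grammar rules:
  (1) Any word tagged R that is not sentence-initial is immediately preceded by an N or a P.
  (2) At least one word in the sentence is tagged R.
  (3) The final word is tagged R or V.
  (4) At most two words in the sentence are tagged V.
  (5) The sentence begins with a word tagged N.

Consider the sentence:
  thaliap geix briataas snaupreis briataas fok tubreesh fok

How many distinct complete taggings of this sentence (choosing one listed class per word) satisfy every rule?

Candidates per position — 1:thaliap {N,V}; 2:geix {R}; 3:briataas {P,N}; 4:snaupreis {V,P}; 5:briataas {P,N}; 6:fok {V,N}; 7:tubreesh {V}; 8:fok {V,N}.
There are 64 candidate sequences in total.
The sequences that satisfy every rule: N R P P P N V V; N R P P N N V V; N R N P P N V V; N R N P N N V V.
Count = 4.

4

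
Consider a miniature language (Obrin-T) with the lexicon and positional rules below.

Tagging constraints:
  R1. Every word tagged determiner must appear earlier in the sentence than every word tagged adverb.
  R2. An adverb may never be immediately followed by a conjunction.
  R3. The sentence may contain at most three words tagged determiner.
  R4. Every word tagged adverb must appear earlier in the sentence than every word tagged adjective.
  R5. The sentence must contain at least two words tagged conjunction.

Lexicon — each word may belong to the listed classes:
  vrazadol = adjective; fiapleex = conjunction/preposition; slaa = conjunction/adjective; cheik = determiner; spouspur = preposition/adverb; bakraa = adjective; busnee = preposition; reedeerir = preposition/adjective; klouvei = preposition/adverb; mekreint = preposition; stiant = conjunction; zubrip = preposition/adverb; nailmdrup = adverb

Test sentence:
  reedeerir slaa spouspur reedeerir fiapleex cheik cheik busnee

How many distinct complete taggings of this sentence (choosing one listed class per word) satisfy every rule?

4

Candidates per position — 1:reedeerir {preposition,adjective}; 2:slaa {conjunction,adjective}; 3:spouspur {preposition,adverb}; 4:reedeerir {preposition,adjective}; 5:fiapleex {conjunction,preposition}; 6:cheik {determiner}; 7:cheik {determiner}; 8:busnee {preposition}.
There are 32 candidate sequences in total.
The sequences that satisfy every rule: preposition conjunction preposition preposition conjunction determiner determiner preposition; preposition conjunction preposition adjective conjunction determiner determiner preposition; adjective conjunction preposition preposition conjunction determiner determiner preposition; adjective conjunction preposition adjective conjunction determiner determiner preposition.
Count = 4.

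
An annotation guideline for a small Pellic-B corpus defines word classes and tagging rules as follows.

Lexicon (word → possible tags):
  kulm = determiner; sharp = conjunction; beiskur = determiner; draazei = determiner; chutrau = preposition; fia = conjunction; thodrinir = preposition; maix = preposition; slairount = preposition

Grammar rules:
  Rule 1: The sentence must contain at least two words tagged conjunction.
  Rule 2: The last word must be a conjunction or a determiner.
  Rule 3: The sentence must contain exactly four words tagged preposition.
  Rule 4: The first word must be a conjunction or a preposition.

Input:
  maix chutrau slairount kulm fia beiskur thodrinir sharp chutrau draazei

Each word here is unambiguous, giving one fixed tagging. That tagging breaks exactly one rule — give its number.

Fixed tagging: preposition preposition preposition determiner conjunction determiner preposition conjunction preposition determiner.
Applying the rules: R1 holds, R2 holds, R3 violated, R4 holds.
Only rule 3 fails.

3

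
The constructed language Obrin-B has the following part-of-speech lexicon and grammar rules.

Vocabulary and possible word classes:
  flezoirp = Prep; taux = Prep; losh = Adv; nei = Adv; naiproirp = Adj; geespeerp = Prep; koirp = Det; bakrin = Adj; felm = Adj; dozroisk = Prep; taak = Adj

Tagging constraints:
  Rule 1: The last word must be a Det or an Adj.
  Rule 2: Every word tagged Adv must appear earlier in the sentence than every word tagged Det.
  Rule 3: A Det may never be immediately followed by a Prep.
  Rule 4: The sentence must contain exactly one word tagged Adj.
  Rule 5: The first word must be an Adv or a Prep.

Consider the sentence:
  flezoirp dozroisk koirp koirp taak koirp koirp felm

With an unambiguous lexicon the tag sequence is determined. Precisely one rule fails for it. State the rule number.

Fixed tagging: Prep Prep Det Det Adj Det Det Adj.
Applying the rules: R1 holds, R2 holds, R3 holds, R4 violated, R5 holds.
Only rule 4 fails.

4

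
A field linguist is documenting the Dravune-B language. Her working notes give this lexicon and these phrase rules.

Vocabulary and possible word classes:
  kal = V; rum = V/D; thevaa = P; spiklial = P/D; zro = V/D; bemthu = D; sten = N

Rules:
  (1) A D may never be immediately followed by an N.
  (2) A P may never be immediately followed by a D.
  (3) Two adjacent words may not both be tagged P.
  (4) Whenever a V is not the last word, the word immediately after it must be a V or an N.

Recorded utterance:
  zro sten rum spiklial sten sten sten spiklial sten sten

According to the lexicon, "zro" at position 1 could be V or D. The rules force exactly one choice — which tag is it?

V

Candidates per position — 1:zro {V,D}; 2:sten {N}; 3:rum {V,D}; 4:spiklial {P,D}; 5:sten {N}; 6:sten {N}; 7:sten {N}; 8:spiklial {P,D}; 9:sten {N}; 10:sten {N}.
If word 1 were D, no tagging could satisfy rule 1; so word 1 is V.
If word 3 were V, no tagging could satisfy rule 4; so word 3 is D.
If word 4 were D, no tagging could satisfy rule 1; so word 4 is P.
If word 8 were D, no tagging could satisfy rule 1; so word 8 is P.
So the tagging must be: V N D P N N N P N N.
Check: rule 1 ok; rule 2 ok; rule 3 ok; rule 4 ok.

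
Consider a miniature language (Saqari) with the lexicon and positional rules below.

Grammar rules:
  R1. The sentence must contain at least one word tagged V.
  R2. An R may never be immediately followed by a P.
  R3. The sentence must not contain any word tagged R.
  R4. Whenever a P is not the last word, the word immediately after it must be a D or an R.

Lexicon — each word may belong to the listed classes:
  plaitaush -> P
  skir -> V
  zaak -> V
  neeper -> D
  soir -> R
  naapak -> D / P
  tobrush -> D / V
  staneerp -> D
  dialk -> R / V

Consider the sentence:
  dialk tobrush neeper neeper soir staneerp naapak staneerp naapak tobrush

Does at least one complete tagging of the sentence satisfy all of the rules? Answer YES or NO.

Candidates per position — 1:dialk {R,V}; 2:tobrush {D,V}; 3:neeper {D}; 4:neeper {D}; 5:soir {R}; 6:staneerp {D}; 7:naapak {D,P}; 8:staneerp {D}; 9:naapak {D,P}; 10:tobrush {D,V}.
Rule 3 cannot be satisfied by any choice of tags from the lexicon.
So there is no consistent tagging.

NO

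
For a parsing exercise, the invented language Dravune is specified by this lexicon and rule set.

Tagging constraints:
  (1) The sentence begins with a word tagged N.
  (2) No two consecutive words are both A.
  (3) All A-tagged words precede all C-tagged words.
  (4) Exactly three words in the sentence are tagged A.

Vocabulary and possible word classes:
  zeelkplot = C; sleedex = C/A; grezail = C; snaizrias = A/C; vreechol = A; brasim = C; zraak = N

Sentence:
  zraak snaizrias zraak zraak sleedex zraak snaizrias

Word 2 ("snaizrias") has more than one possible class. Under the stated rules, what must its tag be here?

A

Candidates per position — 1:zraak {N}; 2:snaizrias {A,C}; 3:zraak {N}; 4:zraak {N}; 5:sleedex {C,A}; 6:zraak {N}; 7:snaizrias {A,C}.
Position 2: tagging it C would leave rule 4 unsatisfiable, so it must be A.
Position 5: tagging it C would leave rule 4 unsatisfiable, so it must be A.
Position 7: tagging it C would leave rule 4 unsatisfiable, so it must be A.
The unique satisfying tagging is: N A N N A N A.
Check: rule 1 satisfied; rule 2 satisfied; rule 3 satisfied; rule 4 satisfied.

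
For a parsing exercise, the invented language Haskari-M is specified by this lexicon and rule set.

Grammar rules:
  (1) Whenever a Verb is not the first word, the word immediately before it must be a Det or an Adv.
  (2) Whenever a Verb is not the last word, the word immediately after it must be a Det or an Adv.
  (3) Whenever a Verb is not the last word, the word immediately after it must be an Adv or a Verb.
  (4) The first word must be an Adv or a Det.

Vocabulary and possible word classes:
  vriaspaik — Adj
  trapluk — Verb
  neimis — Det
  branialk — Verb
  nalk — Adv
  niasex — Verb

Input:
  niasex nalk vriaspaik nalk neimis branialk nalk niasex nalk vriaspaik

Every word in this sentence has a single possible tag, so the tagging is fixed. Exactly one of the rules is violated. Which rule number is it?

4

Fixed tagging: Verb Adv Adj Adv Det Verb Adv Verb Adv Adj.
Rule check: R1 holds, R2 holds, R3 holds, R4 violated.
Only rule 4 fails.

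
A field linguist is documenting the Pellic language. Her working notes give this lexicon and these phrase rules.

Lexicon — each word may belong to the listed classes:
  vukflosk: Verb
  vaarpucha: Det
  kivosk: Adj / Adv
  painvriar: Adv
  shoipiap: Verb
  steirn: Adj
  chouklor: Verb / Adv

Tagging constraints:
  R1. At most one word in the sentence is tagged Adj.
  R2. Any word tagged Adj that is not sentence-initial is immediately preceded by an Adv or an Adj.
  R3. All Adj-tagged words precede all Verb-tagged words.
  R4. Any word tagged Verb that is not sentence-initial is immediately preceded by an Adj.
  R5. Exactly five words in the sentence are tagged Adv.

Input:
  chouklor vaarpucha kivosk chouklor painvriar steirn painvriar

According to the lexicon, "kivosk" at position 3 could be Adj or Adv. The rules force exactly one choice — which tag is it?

Adv

Candidates per position — 1:chouklor {Verb,Adv}; 2:vaarpucha {Det}; 3:kivosk {Adj,Adv}; 4:chouklor {Verb,Adv}; 5:painvriar {Adv}; 6:steirn {Adj}; 7:painvriar {Adv}.
Position 1: Verb is ruled out by rule 3; that leaves Adv.
Position 3: Adj is ruled out by rule 1; that leaves Adv.
Position 4: Verb is ruled out by rule 3; that leaves Adv.
So the tagging must be: Adv Det Adv Adv Adv Adj Adv.
Check: rule 1 ✓; rule 2 ✓; rule 3 ✓; rule 4 ✓; rule 5 ✓.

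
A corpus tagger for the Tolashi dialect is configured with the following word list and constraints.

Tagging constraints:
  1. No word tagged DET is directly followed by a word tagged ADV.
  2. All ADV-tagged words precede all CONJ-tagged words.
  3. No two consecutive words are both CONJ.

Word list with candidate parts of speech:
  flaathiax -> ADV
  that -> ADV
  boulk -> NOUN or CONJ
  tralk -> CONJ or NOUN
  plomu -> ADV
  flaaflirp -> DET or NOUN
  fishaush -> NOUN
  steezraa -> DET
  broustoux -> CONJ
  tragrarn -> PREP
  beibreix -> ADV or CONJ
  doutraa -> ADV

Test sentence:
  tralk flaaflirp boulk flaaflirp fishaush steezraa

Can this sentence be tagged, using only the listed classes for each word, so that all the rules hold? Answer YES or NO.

YES

Candidates per position — 1:tralk {CONJ,NOUN}; 2:flaaflirp {DET,NOUN}; 3:boulk {NOUN,CONJ}; 4:flaaflirp {DET,NOUN}; 5:fishaush {NOUN}; 6:steezraa {DET}.
One satisfying assignment: CONJ DET NOUN DET NOUN DET.
Rule-by-rule: rule 1 holds; rule 2 holds; rule 3 holds.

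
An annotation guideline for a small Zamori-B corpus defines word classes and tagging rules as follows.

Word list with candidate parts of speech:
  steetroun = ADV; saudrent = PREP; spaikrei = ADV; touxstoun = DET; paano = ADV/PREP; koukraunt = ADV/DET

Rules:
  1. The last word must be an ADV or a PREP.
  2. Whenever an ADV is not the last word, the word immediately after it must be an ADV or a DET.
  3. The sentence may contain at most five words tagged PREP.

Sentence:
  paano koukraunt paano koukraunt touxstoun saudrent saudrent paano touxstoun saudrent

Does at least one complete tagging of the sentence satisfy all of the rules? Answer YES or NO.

Candidates per position — 1:paano {ADV,PREP}; 2:koukraunt {ADV,DET}; 3:paano {ADV,PREP}; 4:koukraunt {ADV,DET}; 5:touxstoun {DET}; 6:saudrent {PREP}; 7:saudrent {PREP}; 8:paano {ADV,PREP}; 9:touxstoun {DET}; 10:saudrent {PREP}.
One satisfying assignment: ADV ADV ADV DET DET PREP PREP ADV DET PREP.
Checking: rule 1 satisfied; rule 2 satisfied; rule 3 satisfied.

YES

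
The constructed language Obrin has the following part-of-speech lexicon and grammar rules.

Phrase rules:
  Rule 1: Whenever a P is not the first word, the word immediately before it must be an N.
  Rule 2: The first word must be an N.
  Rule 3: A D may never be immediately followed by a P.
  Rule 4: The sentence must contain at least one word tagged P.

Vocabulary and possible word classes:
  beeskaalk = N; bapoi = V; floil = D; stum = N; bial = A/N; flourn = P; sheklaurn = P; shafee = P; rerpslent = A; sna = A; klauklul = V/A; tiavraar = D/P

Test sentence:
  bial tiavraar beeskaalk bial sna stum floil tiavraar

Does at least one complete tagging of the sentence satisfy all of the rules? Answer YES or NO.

YES

Candidates per position — 1:bial {A,N}; 2:tiavraar {D,P}; 3:beeskaalk {N}; 4:bial {A,N}; 5:sna {A}; 6:stum {N}; 7:floil {D}; 8:tiavraar {D,P}.
One satisfying assignment: N P N N A N D D.
Checking: rule 1 ✓; rule 2 ✓; rule 3 ✓; rule 4 ✓.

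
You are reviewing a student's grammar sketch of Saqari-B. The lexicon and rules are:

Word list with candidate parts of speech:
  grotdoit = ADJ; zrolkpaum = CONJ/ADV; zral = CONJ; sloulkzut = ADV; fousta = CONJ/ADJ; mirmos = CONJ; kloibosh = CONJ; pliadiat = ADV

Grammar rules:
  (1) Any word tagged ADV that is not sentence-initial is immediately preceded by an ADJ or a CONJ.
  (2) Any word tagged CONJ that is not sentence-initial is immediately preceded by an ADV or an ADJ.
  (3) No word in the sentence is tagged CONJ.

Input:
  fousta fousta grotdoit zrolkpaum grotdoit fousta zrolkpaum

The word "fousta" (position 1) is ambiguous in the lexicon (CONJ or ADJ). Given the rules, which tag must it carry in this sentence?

Candidates per position — 1:fousta {CONJ,ADJ}; 2:fousta {CONJ,ADJ}; 3:grotdoit {ADJ}; 4:zrolkpaum {CONJ,ADV}; 5:grotdoit {ADJ}; 6:fousta {CONJ,ADJ}; 7:zrolkpaum {CONJ,ADV}.
If word 1 were CONJ, no tagging could satisfy rule 3; so word 1 is ADJ.
If word 2 were CONJ, no tagging could satisfy rule 3; so word 2 is ADJ.
If word 4 were CONJ, no tagging could satisfy rule 3; so word 4 is ADV.
If word 6 were CONJ, no tagging could satisfy rule 3; so word 6 is ADJ.
If word 7 were CONJ, no tagging could satisfy rule 3; so word 7 is ADV.
So the tagging must be: ADJ ADJ ADJ ADV ADJ ADJ ADV.
Verifying each rule — rule 1 ✓; rule 2 ✓; rule 3 ✓.

ADJ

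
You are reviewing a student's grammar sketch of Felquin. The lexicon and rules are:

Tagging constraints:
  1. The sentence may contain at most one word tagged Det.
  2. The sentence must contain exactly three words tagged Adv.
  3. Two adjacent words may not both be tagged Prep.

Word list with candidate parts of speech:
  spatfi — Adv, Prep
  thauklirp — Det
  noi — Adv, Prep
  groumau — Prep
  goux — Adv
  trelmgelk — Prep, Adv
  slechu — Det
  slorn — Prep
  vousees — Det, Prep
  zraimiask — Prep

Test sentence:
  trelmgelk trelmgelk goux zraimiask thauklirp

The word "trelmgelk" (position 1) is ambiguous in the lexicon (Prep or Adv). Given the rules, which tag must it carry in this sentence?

Adv

Candidates per position — 1:trelmgelk {Prep,Adv}; 2:trelmgelk {Prep,Adv}; 3:goux {Adv}; 4:zraimiask {Prep}; 5:thauklirp {Det}.
If word 1 were Prep, no tagging could satisfy rule 2; so word 1 is Adv.
If word 2 were Prep, no tagging could satisfy rule 2; so word 2 is Adv.
The only consistent sequence is: Adv Adv Adv Prep Det.
Rule-by-rule: rule 1 ✓; rule 2 ✓; rule 3 ✓.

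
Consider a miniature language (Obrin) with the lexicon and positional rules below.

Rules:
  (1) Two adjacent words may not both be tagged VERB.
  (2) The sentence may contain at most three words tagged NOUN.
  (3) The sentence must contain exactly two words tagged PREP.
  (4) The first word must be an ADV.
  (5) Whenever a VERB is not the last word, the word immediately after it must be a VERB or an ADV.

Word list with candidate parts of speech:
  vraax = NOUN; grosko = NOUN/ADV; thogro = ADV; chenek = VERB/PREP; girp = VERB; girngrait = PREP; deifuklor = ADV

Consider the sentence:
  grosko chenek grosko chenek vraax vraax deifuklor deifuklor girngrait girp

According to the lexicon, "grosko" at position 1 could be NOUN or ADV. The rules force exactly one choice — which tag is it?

ADV

Candidates per position — 1:grosko {NOUN,ADV}; 2:chenek {VERB,PREP}; 3:grosko {NOUN,ADV}; 4:chenek {VERB,PREP}; 5:vraax {NOUN}; 6:vraax {NOUN}; 7:deifuklor {ADV}; 8:deifuklor {ADV}; 9:girngrait {PREP}; 10:girp {VERB}.
Position 1: NOUN is ruled out by rule 4; that leaves ADV.
Position 4: VERB is ruled out by rule 5; that leaves PREP.
Position 2: PREP is ruled out by rule 3; that leaves VERB.
Position 3: NOUN is ruled out by rule 5; that leaves ADV.
The only consistent sequence is: ADV VERB ADV PREP NOUN NOUN ADV ADV PREP VERB.
Checking: rule 1 holds; rule 2 holds; rule 3 holds; rule 4 holds; rule 5 holds.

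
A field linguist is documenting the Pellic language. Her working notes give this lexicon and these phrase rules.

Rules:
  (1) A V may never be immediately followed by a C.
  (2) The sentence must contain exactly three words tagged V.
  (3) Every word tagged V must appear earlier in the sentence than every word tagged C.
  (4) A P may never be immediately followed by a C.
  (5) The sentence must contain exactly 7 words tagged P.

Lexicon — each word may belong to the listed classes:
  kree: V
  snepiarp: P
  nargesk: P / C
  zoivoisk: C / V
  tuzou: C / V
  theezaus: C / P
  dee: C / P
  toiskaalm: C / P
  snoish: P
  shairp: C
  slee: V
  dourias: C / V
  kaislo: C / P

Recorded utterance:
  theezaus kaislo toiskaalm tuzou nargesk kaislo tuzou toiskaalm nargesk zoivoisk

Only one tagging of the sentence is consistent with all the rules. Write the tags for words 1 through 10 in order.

P P P V P P V P P V

Candidates per position — 1:theezaus {C,P}; 2:kaislo {C,P}; 3:toiskaalm {C,P}; 4:tuzou {C,V}; 5:nargesk {P,C}; 6:kaislo {C,P}; 7:tuzou {C,V}; 8:toiskaalm {C,P}; 9:nargesk {P,C}; 10:zoivoisk {C,V}.
At position 1, choosing C makes rule 5 impossible to satisfy; hence P.
At position 2, choosing C makes rule 4 impossible to satisfy; hence P.
At position 3, choosing C makes rule 4 impossible to satisfy; hence P.
At position 4, choosing C makes rule 2 impossible to satisfy; hence V.
At position 5, choosing C makes rule 1 impossible to satisfy; hence P.
At position 6, choosing C makes rule 4 impossible to satisfy; hence P.
At position 7, choosing C makes rule 2 impossible to satisfy; hence V.
At position 8, choosing C makes rule 1 impossible to satisfy; hence P.
At position 9, choosing C makes rule 4 impossible to satisfy; hence P.
At position 10, choosing C makes rule 2 impossible to satisfy; hence V.
The only consistent sequence is: P P P V P P V P P V.
Verifying each rule — rule 1 satisfied; rule 2 satisfied; rule 3 satisfied; rule 4 satisfied; rule 5 satisfied.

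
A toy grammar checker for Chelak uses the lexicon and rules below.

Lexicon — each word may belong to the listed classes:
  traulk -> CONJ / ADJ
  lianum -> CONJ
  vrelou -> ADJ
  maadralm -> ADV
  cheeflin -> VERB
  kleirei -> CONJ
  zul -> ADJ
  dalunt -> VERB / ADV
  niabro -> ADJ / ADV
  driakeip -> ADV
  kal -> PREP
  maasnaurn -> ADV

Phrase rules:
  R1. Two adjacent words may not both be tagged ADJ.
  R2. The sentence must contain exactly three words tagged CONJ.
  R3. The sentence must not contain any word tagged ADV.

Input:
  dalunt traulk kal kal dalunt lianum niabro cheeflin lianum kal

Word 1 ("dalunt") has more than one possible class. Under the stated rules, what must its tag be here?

VERB

Candidates per position — 1:dalunt {VERB,ADV}; 2:traulk {CONJ,ADJ}; 3:kal {PREP}; 4:kal {PREP}; 5:dalunt {VERB,ADV}; 6:lianum {CONJ}; 7:niabro {ADJ,ADV}; 8:cheeflin {VERB}; 9:lianum {CONJ}; 10:kal {PREP}.
If word 1 were ADV, no tagging could satisfy rule 3; so word 1 is VERB.
If word 2 were ADJ, no tagging could satisfy rule 2; so word 2 is CONJ.
If word 5 were ADV, no tagging could satisfy rule 3; so word 5 is VERB.
If word 7 were ADV, no tagging could satisfy rule 3; so word 7 is ADJ.
The only consistent sequence is: VERB CONJ PREP PREP VERB CONJ ADJ VERB CONJ PREP.
Check: rule 1 satisfied; rule 2 satisfied; rule 3 satisfied.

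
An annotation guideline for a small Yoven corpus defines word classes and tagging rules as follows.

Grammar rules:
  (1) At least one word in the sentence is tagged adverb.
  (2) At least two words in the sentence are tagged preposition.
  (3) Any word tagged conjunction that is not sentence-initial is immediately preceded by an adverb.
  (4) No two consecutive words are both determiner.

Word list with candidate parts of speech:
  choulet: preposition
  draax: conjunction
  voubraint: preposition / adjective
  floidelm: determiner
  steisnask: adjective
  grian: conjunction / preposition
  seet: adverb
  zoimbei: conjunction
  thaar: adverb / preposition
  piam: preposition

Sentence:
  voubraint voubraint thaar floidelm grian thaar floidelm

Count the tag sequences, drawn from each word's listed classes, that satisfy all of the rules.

Candidates per position — 1:voubraint {preposition,adjective}; 2:voubraint {preposition,adjective}; 3:thaar {adverb,preposition}; 4:floidelm {determiner}; 5:grian {conjunction,preposition}; 6:thaar {adverb,preposition}; 7:floidelm {determiner}.
There are 32 candidate sequences in total.
Checking each against the rules leaves 11 sequences.
Count = 11.

11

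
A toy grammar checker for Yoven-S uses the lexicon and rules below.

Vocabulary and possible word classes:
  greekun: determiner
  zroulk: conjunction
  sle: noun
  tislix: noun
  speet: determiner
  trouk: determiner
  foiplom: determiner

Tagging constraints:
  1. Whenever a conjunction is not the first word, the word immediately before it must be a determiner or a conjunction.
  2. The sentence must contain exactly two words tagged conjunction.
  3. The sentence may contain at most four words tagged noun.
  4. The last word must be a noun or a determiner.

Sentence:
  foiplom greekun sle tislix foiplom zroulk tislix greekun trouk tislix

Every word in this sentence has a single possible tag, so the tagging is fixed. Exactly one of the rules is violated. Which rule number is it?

2

Fixed tagging: determiner determiner noun noun determiner conjunction noun determiner determiner noun.
Rule check: R1 ✓, R2 ✗, R3 ✓, R4 ✓.
Only rule 2 fails.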